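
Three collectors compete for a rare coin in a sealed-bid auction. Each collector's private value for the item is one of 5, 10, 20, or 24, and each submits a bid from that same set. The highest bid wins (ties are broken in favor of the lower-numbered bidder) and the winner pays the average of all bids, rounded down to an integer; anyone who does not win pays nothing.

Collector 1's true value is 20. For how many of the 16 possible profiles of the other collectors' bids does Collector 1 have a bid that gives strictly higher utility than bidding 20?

Others bid (5, 5): truth gives 10; bid 5 gives 15 > 10. Violating.
Others bid (5, 10): truth gives 9; bid 10 gives 12 > 9. Violating.
Others bid (5, 24): truth gives 0; bid 24 gives 3 > 0. Violating.
Others bid (10, 5): truth gives 9; bid 10 gives 12 > 9. Violating.
Others bid (5, 20): truth gives 5; no alternative beats it.
Others bid (10, 20): truth gives 4; no alternative beats it.
(Checking all 16 profiles: 8 have a profitable deviation, 8 do not.)

8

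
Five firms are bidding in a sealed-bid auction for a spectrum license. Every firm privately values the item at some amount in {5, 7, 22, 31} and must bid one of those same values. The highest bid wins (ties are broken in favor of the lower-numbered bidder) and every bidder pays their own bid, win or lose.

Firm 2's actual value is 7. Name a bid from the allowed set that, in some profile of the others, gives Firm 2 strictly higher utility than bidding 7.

5

Suppose Firm 1 bids 5, Firm 3 bids 5, Firm 4 bids 5 and Firm 5 bids 22.
Bid 7: loses but pays 7, utility -7.
Bid 5: loses but pays 5, utility -5.
So bidding 5 beats truth here (-5 > -7).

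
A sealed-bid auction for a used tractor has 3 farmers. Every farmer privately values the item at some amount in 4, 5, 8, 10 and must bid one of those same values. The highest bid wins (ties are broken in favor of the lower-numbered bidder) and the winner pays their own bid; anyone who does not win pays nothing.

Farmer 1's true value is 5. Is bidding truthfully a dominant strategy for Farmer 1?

Consider the case where Farmer 2 bids 4 and Farmer 3 bids 4.
Truthful bid 5: wins, pays 5, utility 5 - 5 = 0.
Bid 4 instead: wins, pays 4, utility 5 - 4 = 1.
Since 1 > 0, bidding 4 is strictly better here, so truthful bidding is not dominant.

No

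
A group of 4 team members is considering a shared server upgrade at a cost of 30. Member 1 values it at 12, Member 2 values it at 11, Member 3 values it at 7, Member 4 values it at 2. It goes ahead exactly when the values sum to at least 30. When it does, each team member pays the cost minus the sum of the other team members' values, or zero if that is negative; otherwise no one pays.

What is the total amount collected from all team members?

Total value 32 ≥ cost 30, so it is built.
Member 1: others sum to 20; max(0, 30 - 20) = 10.
Member 2: others sum to 21; max(0, 30 - 21) = 9.
Member 3: others sum to 25; max(0, 30 - 25) = 5.
Member 4: others sum to 30; max(0, 30 - 30) = 0.
Total collected = 10 + 9 + 5 + 0 = 24.

24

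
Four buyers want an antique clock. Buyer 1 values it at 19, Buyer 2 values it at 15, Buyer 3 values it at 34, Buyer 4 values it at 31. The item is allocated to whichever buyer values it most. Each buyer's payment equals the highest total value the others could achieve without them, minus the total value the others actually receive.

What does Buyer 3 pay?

31

Buyer 3 has the highest value and receives the item.
Without Buyer 3, the item would go to the next-highest value, 31, so the others could achieve 31.
With Buyer 3 present and winning, the others receive nothing, so their total is 0.
Payment = 31 - 0 = 31.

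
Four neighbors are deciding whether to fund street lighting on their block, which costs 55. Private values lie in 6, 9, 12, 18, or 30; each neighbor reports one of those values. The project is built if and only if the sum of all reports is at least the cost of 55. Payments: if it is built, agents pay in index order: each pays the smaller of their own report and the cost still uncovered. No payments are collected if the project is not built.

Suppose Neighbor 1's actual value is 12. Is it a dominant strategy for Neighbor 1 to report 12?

No

Consider the case where Neighbor 2 reports 6, Neighbor 3 reports 12 and Neighbor 4 reports 30.
Truthful report 12: project built, pays 12, utility 12 - 12 = 0.
Report 9 instead: project built, pays 9, utility 12 - 9 = 3.
Since 3 > 0, reporting 9 is strictly better here, so truthful reporting is not dominant.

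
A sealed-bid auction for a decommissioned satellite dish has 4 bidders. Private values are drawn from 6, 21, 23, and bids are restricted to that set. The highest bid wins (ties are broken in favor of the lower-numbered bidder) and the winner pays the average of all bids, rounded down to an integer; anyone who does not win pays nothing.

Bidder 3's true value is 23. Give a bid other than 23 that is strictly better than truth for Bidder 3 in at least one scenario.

21

Suppose Bidder 1 bids 6, Bidder 2 bids 6 and Bidder 4 bids 6.
Bid 23: wins, pays 10, utility 23 - 10 = 13.
Bid 21: wins, pays 9, utility 23 - 9 = 14.
So bidding 21 beats truth here (14 > 13).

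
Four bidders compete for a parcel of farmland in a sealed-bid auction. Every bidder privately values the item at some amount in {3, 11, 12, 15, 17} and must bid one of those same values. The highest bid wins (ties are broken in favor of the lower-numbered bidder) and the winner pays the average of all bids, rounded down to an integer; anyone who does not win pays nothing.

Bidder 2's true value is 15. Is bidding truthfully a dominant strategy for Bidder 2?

No

Consider the case where Bidder 1 bids 3, Bidder 3 bids 3 and Bidder 4 bids 3.
Truthful bid 15: wins, pays 6, utility 15 - 6 = 9.
Bid 11 instead: wins, pays 5, utility 15 - 5 = 10.
Since 10 > 9, bidding 11 is strictly better here, so truthful bidding is not dominant.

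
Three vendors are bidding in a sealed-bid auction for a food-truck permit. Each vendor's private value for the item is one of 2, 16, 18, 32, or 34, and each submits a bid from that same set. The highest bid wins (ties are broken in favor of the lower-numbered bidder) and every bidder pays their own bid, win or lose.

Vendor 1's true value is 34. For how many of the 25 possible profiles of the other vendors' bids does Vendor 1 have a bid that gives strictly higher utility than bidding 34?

16

Others bid (2, 2): truth gives 0; bid 2 gives 32 > 0. Violating.
Others bid (2, 16): truth gives 0; bid 16 gives 18 > 0. Violating.
Others bid (2, 18): truth gives 0; bid 18 gives 16 > 0. Violating.
Others bid (2, 32): truth gives 0; bid 32 gives 2 > 0. Violating.
Others bid (2, 34): truth gives 0; no alternative beats it.
Others bid (16, 34): truth gives 0; no alternative beats it.
(Checking all 25 profiles: 16 have a profitable deviation, 9 do not.)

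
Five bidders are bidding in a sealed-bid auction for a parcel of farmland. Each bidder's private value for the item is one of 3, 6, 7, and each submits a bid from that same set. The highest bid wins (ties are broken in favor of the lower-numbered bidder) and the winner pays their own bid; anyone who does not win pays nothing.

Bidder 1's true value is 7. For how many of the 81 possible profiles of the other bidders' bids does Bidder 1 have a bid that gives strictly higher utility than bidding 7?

16

Others bid (3, 3, 3, 3): truth gives 0; bid 3 gives 4 > 0. Violating.
Others bid (3, 3, 3, 6): truth gives 0; bid 6 gives 1 > 0. Violating.
Others bid (3, 3, 6, 3): truth gives 0; bid 6 gives 1 > 0. Violating.
Others bid (3, 3, 6, 6): truth gives 0; bid 6 gives 1 > 0. Violating.
Others bid (3, 3, 3, 7): truth gives 0; no alternative beats it.
Others bid (3, 3, 6, 7): truth gives 0; no alternative beats it.
(Checking all 81 profiles: 16 have a profitable deviation, 65 do not.)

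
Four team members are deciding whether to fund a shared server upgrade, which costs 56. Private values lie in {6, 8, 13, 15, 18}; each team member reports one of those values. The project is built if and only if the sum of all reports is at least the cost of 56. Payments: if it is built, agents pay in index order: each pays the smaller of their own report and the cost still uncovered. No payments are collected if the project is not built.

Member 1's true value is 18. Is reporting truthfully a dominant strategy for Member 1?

Consider the case where Member 2 reports 6, Member 3 reports 18 and Member 4 reports 18.
Truthful report 18: project built, pays 18, utility 18 - 18 = 0.
Report 15 instead: project built, pays 15, utility 18 - 15 = 3.
Since 3 > 0, reporting 15 is strictly better here, so truthful reporting is not dominant.

No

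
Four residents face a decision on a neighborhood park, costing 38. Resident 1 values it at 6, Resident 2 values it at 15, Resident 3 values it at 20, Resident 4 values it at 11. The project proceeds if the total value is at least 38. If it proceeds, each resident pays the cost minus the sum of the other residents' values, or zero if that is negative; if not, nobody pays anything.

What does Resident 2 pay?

1

Total value 52 ≥ cost 38, so the project is built.
The other residents' values sum to 37.
Cost minus that sum is 38 - 37 = 1.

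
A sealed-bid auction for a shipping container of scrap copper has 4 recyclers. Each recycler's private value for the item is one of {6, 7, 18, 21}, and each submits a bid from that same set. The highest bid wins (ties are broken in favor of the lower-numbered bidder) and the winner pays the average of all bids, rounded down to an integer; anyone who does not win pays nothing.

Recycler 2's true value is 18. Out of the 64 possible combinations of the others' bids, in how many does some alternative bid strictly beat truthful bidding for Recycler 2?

Others bid (6, 6, 6): truth gives 9; bid 7 gives 12 > 9. Violating.
Others bid (6, 6, 7): truth gives 9; bid 7 gives 12 > 9. Violating.
Others bid (6, 6, 21): truth gives 0; bid 21 gives 5 > 0. Violating.
Others bid (6, 7, 6): truth gives 9; bid 7 gives 12 > 9. Violating.
Others bid (6, 6, 18): truth gives 6; no alternative beats it.
Others bid (6, 7, 18): truth gives 6; no alternative beats it.
(Checking all 64 profiles: 30 have a profitable deviation, 34 do not.)

30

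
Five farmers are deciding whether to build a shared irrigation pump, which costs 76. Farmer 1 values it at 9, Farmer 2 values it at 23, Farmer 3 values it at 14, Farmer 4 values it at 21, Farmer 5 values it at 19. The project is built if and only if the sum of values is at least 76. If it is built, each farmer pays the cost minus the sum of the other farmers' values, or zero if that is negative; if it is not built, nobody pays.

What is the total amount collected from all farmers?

37

Total value 86 ≥ cost 76, so it is built.
Farmer 1: others sum to 77; max(0, 76 - 77) = 0.
Farmer 2: others sum to 63; max(0, 76 - 63) = 13.
Farmer 3: others sum to 72; max(0, 76 - 72) = 4.
Farmer 4: others sum to 65; max(0, 76 - 65) = 11.
Farmer 5: others sum to 67; max(0, 76 - 67) = 9.
Total collected = 0 + 13 + 4 + 11 + 9 = 37.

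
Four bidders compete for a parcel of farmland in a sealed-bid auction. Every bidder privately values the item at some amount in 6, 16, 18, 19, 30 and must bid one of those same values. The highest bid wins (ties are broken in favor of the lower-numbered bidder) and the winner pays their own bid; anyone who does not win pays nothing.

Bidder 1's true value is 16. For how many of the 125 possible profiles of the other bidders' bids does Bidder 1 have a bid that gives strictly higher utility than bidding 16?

1

Others bid (6, 6, 6): truth gives 0; bid 6 gives 10 > 0. Violating.
Others bid (6, 6, 16): truth gives 0; no alternative beats it.
Others bid (6, 6, 18): truth gives 0; no alternative beats it.
(Checking all 125 profiles: 1 has a profitable deviation, 124 do not.)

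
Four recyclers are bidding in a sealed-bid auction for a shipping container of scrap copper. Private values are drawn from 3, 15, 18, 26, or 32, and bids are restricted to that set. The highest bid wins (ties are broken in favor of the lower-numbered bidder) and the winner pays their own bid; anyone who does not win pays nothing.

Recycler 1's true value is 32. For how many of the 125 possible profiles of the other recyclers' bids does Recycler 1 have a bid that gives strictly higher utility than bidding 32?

Others bid (3, 3, 3): truth gives 0; bid 3 gives 29 > 0. Violating.
Others bid (3, 3, 15): truth gives 0; bid 15 gives 17 > 0. Violating.
Others bid (3, 3, 18): truth gives 0; bid 18 gives 14 > 0. Violating.
Others bid (3, 3, 26): truth gives 0; bid 26 gives 6 > 0. Violating.
Others bid (3, 3, 32): truth gives 0; no alternative beats it.
Others bid (3, 15, 32): truth gives 0; no alternative beats it.
(Checking all 125 profiles: 64 have a profitable deviation, 61 do not.)

64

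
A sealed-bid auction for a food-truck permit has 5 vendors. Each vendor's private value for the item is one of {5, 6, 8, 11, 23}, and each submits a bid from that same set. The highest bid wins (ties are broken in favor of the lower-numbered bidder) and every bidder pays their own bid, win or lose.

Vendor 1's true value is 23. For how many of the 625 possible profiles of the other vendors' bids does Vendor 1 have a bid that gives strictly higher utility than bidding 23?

256

Others bid (5, 5, 5, 5): truth gives 0; bid 5 gives 18 > 0. Violating.
Others bid (5, 5, 5, 6): truth gives 0; bid 6 gives 17 > 0. Violating.
Others bid (5, 5, 5, 8): truth gives 0; bid 8 gives 15 > 0. Violating.
Others bid (5, 5, 5, 11): truth gives 0; bid 11 gives 12 > 0. Violating.
Others bid (5, 5, 5, 23): truth gives 0; no alternative beats it.
Others bid (5, 5, 6, 23): truth gives 0; no alternative beats it.
(Checking all 625 profiles: 256 have a profitable deviation, 369 do not.)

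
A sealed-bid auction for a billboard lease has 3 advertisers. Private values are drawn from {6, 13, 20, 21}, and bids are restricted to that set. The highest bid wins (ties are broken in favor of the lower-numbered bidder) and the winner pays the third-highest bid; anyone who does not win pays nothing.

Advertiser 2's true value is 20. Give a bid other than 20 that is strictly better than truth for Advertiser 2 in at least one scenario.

21

Suppose Advertiser 1 bids 6 and Advertiser 3 bids 21.
Bid 20: loses, pays 0, utility 0.
Bid 21: wins, pays 6, utility 20 - 6 = 14.
So bidding 21 beats truth here (14 > 0).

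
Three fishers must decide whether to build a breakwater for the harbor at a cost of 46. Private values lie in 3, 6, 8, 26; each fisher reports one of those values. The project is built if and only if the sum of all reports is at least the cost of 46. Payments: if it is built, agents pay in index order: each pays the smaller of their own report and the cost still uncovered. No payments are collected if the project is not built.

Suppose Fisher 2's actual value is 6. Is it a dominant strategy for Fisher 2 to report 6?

No

Consider the case where Fisher 1 reports 26 and Fisher 3 reports 26.
Truthful report 6: project built, pays 6, utility 6 - 6 = 0.
Report 3 instead: project built, pays 3, utility 6 - 3 = 3.
Since 3 > 0, reporting 3 is strictly better here, so truthful reporting is not dominant.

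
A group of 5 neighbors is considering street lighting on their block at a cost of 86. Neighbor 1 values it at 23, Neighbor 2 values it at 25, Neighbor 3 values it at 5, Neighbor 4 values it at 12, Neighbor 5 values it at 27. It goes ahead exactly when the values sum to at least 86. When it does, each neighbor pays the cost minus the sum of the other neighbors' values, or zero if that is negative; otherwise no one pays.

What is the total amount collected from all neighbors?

Total value 92 ≥ cost 86, so it is built.
Neighbor 1: others sum to 69; max(0, 86 - 69) = 17.
Neighbor 2: others sum to 67; max(0, 86 - 67) = 19.
Neighbor 3: others sum to 87; max(0, 86 - 87) = 0.
Neighbor 4: others sum to 80; max(0, 86 - 80) = 6.
Neighbor 5: others sum to 65; max(0, 86 - 65) = 21.
Total collected = 17 + 19 + 0 + 6 + 21 = 63.

63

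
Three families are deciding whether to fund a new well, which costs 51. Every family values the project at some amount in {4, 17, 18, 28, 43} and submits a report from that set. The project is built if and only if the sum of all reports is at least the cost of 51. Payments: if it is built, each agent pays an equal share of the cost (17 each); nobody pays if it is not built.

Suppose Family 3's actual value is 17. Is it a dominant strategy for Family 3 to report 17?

Check each profile of the others' reports and compare truth against every alternative report.
Others report (4, 4): truth gives 0, best alternative gives 0.
Others report (4, 17): truth gives 0, best alternative gives 0.
Others report (4, 18): truth gives 0, best alternative gives 0.
Others report (4, 28): truth gives 0, best alternative gives 0.
Others report (4, 43): truth gives 0, best alternative gives 0.
Others report (17, 4): truth gives 0, best alternative gives 0.
(Remaining 19 profiles checked similarly; truth is weakly best in each.)
In every case the truthful report is at least as good as any alternative, so it is a dominant strategy.

Yes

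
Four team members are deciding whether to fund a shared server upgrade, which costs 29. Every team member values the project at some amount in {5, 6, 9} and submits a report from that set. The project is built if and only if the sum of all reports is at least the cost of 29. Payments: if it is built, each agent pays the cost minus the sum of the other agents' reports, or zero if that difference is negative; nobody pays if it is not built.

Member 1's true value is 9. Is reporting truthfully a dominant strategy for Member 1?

Check each profile of the others' reports and compare truth against every alternative report.
Others report (6, 6, 9): truth gives 1, best alternative gives 0.
Others report (6, 9, 6): truth gives 1, best alternative gives 0.
Others report (9, 6, 6): truth gives 1, best alternative gives 0.
Others report (9, 9, 9): truth gives 7, best alternative gives 7.
Others report (6, 9, 9): truth gives 4, best alternative gives 4.
Others report (9, 6, 9): truth gives 4, best alternative gives 4.
(Remaining 21 profiles checked similarly; truth is weakly best in each.)
In every case the truthful report is at least as good as any alternative, so it is a dominant strategy.

Yes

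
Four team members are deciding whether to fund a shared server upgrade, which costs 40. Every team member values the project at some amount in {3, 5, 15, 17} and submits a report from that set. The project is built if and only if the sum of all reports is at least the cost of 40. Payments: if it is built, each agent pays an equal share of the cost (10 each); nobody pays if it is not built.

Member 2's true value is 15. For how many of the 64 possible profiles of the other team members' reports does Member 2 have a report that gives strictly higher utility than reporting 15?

9

Others report (3, 3, 17): truth gives 0; report 17 gives 5 > 0. Violating.
Others report (3, 5, 15): truth gives 0; report 17 gives 5 > 0. Violating.
Others report (3, 15, 5): truth gives 0; report 17 gives 5 > 0. Violating.
Others report (3, 17, 3): truth gives 0; report 17 gives 5 > 0. Violating.
Others report (3, 3, 3): truth gives 0; no alternative beats it.
Others report (3, 3, 5): truth gives 0; no alternative beats it.
(Checking all 64 profiles: 9 have a profitable deviation, 55 do not.)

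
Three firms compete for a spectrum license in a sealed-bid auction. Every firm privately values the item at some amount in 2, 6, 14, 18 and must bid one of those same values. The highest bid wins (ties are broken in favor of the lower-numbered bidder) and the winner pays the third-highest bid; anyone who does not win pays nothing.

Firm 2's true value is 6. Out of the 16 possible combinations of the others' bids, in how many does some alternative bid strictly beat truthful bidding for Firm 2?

4

Others bid (2, 14): truth gives 0; bid 14 gives 4 > 0. Violating.
Others bid (2, 18): truth gives 0; bid 18 gives 4 > 0. Violating.
Others bid (6, 2): truth gives 0; bid 14 gives 4 > 0. Violating.
Others bid (14, 2): truth gives 0; bid 18 gives 4 > 0. Violating.
Others bid (2, 2): truth gives 4; no alternative beats it.
Others bid (2, 6): truth gives 4; no alternative beats it.
(Checking all 16 profiles: 4 have a profitable deviation, 12 do not.)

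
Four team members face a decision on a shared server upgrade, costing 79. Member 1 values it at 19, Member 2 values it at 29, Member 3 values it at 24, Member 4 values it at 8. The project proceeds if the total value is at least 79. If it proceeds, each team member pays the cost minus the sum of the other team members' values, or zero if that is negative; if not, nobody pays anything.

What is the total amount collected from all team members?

Total value 80 ≥ cost 79, so it is built.
Member 1: others sum to 61; max(0, 79 - 61) = 18.
Member 2: others sum to 51; max(0, 79 - 51) = 28.
Member 3: others sum to 56; max(0, 79 - 56) = 23.
Member 4: others sum to 72; max(0, 79 - 72) = 7.
Total collected = 18 + 28 + 23 + 7 = 76.

76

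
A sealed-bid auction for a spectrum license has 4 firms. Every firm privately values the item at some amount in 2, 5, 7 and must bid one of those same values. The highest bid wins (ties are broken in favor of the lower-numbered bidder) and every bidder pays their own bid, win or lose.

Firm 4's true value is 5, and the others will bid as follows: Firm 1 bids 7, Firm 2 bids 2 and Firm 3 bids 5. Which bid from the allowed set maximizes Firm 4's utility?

2

Bid 2: loses but pays 2, utility -2.
Bid 5: loses but pays 5, utility -5.
Bid 7: loses but pays 7, utility -7.
The best choice is 2 with utility -2.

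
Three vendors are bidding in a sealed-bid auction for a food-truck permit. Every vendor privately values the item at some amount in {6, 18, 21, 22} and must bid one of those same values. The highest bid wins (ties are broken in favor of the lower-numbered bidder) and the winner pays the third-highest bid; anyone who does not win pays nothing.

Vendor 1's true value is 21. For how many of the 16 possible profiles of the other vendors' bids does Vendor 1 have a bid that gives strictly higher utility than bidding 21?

4

Others bid (6, 22): truth gives 0; bid 22 gives 15 > 0. Violating.
Others bid (18, 22): truth gives 0; bid 22 gives 3 > 0. Violating.
Others bid (22, 6): truth gives 0; bid 22 gives 15 > 0. Violating.
Others bid (22, 18): truth gives 0; bid 22 gives 3 > 0. Violating.
Others bid (6, 6): truth gives 15; no alternative beats it.
Others bid (6, 18): truth gives 15; no alternative beats it.
(Checking all 16 profiles: 4 have a profitable deviation, 12 do not.)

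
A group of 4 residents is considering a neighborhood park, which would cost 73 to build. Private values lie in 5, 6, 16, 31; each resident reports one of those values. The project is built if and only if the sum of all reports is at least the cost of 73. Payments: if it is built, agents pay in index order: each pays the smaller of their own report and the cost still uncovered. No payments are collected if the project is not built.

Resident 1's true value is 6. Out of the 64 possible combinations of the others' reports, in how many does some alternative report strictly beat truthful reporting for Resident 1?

7

Others report (6, 31, 31): truth gives 0; report 5 gives 1 > 0. Violating.
Others report (16, 31, 31): truth gives 0; report 5 gives 1 > 0. Violating.
Others report (31, 6, 31): truth gives 0; report 5 gives 1 > 0. Violating.
Others report (31, 16, 31): truth gives 0; report 5 gives 1 > 0. Violating.
Others report (5, 5, 5): truth gives 0; no alternative beats it.
Others report (5, 5, 6): truth gives 0; no alternative beats it.
(Checking all 64 profiles: 7 have a profitable deviation, 57 do not.)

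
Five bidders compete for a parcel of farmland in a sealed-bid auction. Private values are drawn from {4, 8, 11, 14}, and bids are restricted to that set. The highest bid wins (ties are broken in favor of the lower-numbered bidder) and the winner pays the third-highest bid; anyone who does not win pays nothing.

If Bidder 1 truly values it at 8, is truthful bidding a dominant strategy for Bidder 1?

No

Consider the case where Bidder 2 bids 4, Bidder 3 bids 4, Bidder 4 bids 4 and Bidder 5 bids 11.
Truthful bid 8: loses, pays 0, utility 0.
Bid 11 instead: wins, pays 4, utility 8 - 4 = 4.
Since 4 > 0, bidding 11 is strictly better here, so truthful bidding is not dominant.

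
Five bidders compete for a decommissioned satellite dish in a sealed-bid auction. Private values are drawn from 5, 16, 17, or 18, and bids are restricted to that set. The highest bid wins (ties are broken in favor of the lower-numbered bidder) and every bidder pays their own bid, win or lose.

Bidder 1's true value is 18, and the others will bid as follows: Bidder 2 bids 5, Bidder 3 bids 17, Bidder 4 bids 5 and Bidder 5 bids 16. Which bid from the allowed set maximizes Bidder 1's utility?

17

Bid 5: loses but pays 5, utility -5.
Bid 16: loses but pays 16, utility -16.
Bid 17: wins, pays 17, utility 18 - 17 = 1.
Bid 18: wins, pays 18, utility 18 - 18 = 0.
The best choice is 17 with utility 1.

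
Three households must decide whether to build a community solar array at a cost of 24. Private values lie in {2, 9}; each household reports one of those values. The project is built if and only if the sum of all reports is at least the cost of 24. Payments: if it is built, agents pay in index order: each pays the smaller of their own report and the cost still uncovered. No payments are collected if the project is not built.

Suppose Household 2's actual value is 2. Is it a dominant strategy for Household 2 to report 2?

Check each profile of the others' reports and compare truth against every alternative report.
Others report (9, 9): truth gives 0, best alternative gives -7.
Others report (2, 2): truth gives 0, best alternative gives 0.
Others report (2, 9): truth gives 0, best alternative gives 0.
Others report (9, 2): truth gives 0, best alternative gives 0.
In every case the truthful report is at least as good as any alternative, so it is a dominant strategy.

Yes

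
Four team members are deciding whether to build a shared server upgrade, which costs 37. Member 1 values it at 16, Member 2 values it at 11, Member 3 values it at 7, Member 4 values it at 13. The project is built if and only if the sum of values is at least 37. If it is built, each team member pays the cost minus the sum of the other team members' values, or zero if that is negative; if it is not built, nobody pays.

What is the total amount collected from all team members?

Total value 47 ≥ cost 37, so it is built.
Member 1: others sum to 31; max(0, 37 - 31) = 6.
Member 2: others sum to 36; max(0, 37 - 36) = 1.
Member 3: others sum to 40; max(0, 37 - 40) = 0.
Member 4: others sum to 34; max(0, 37 - 34) = 3.
Total collected = 6 + 1 + 0 + 3 = 10.

10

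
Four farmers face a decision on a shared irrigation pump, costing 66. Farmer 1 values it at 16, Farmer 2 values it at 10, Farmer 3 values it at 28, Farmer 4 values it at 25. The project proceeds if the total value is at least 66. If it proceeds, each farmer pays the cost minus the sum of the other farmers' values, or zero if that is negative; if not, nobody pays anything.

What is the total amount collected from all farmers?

Total value 79 ≥ cost 66, so it is built.
Farmer 1: others sum to 63; max(0, 66 - 63) = 3.
Farmer 2: others sum to 69; max(0, 66 - 69) = 0.
Farmer 3: others sum to 51; max(0, 66 - 51) = 15.
Farmer 4: others sum to 54; max(0, 66 - 54) = 12.
Total collected = 3 + 0 + 15 + 12 = 30.

30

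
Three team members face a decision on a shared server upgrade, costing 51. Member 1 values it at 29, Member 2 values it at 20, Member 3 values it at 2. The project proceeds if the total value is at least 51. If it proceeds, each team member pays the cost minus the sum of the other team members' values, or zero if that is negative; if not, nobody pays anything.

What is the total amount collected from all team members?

Total value 51 ≥ cost 51, so it is built.
Member 1: others sum to 22; max(0, 51 - 22) = 29.
Member 2: others sum to 31; max(0, 51 - 31) = 20.
Member 3: others sum to 49; max(0, 51 - 49) = 2.
Total collected = 29 + 20 + 2 = 51.

51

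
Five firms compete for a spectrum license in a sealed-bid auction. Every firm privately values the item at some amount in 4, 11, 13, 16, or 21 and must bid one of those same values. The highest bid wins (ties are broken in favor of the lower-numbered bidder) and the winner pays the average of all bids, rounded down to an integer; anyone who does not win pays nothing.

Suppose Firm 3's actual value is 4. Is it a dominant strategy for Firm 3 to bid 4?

Check each profile of the others' bids and compare truth against every alternative bid.
Others bid (4, 4, 11, 11): truth gives 0, best alternative gives -4.
Others bid (4, 4, 4, 11): truth gives 0, best alternative gives -2.
Others bid (4, 4, 11, 4): truth gives 0, best alternative gives -2.
Others bid (4, 4, 4, 4): truth gives 0, best alternative gives -1.
Others bid (4, 4, 4, 13): truth gives 0, best alternative gives 0.
Others bid (4, 4, 4, 16): truth gives 0, best alternative gives 0.
(Remaining 619 profiles checked similarly; truth is weakly best in each.)
In every case the truthful bid is at least as good as any alternative, so it is a dominant strategy.

Yes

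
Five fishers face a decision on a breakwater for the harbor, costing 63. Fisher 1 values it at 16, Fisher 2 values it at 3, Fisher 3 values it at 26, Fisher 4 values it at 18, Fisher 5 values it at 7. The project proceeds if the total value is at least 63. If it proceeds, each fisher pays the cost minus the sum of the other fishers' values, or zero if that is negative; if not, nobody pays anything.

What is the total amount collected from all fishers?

39

Total value 70 ≥ cost 63, so it is built.
Fisher 1: others sum to 54; max(0, 63 - 54) = 9.
Fisher 2: others sum to 67; max(0, 63 - 67) = 0.
Fisher 3: others sum to 44; max(0, 63 - 44) = 19.
Fisher 4: others sum to 52; max(0, 63 - 52) = 11.
Fisher 5: others sum to 63; max(0, 63 - 63) = 0.
Total collected = 9 + 0 + 19 + 11 + 0 = 39.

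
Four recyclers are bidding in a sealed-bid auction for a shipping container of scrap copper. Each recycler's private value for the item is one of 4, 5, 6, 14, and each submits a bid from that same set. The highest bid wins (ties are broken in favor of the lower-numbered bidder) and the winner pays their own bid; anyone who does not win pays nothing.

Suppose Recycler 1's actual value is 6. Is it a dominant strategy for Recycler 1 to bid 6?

Consider the case where Recycler 2 bids 4, Recycler 3 bids 4 and Recycler 4 bids 4.
Truthful bid 6: wins, pays 6, utility 6 - 6 = 0.
Bid 4 instead: wins, pays 4, utility 6 - 4 = 2.
Since 2 > 0, bidding 4 is strictly better here, so truthful bidding is not dominant.

No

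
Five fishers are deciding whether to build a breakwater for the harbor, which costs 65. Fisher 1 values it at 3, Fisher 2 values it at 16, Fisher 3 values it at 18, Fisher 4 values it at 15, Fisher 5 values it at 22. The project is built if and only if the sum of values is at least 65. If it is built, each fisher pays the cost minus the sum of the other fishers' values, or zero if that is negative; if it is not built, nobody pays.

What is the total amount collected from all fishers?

35

Total value 74 ≥ cost 65, so it is built.
Fisher 1: others sum to 71; max(0, 65 - 71) = 0.
Fisher 2: others sum to 58; max(0, 65 - 58) = 7.
Fisher 3: others sum to 56; max(0, 65 - 56) = 9.
Fisher 4: others sum to 59; max(0, 65 - 59) = 6.
Fisher 5: others sum to 52; max(0, 65 - 52) = 13.
Total collected = 0 + 7 + 9 + 6 + 13 = 35.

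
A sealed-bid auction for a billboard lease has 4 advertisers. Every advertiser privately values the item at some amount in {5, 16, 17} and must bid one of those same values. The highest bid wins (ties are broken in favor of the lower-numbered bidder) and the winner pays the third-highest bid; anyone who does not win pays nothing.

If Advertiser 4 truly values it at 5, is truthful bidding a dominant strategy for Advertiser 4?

Yes

Check each profile of the others' bids and compare truth against every alternative bid.
Others bid (5, 5, 5): truth gives 0, best alternative gives 0.
Others bid (5, 5, 16): truth gives 0, best alternative gives 0.
Others bid (5, 5, 17): truth gives 0, best alternative gives 0.
Others bid (5, 16, 5): truth gives 0, best alternative gives 0.
Others bid (5, 16, 16): truth gives 0, best alternative gives 0.
Others bid (5, 16, 17): truth gives 0, best alternative gives 0.
(Remaining 21 profiles checked similarly; truth is weakly best in each.)
In every case the truthful bid is at least as good as any alternative, so it is a dominant strategy.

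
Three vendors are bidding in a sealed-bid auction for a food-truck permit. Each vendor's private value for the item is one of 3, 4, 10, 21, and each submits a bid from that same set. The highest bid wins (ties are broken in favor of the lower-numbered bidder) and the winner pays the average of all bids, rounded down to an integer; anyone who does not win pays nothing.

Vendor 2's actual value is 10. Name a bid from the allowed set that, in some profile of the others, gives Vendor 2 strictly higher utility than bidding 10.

4

Suppose Vendor 1 bids 3 and Vendor 3 bids 3.
Bid 10: wins, pays 5, utility 10 - 5 = 5.
Bid 4: wins, pays 3, utility 10 - 3 = 7.
So bidding 4 beats truth here (7 > 5).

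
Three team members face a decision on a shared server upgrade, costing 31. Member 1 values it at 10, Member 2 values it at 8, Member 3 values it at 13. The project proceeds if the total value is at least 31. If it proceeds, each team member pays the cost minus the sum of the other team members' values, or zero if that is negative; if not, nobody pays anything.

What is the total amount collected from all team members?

31

Total value 31 ≥ cost 31, so it is built.
Member 1: others sum to 21; max(0, 31 - 21) = 10.
Member 2: others sum to 23; max(0, 31 - 23) = 8.
Member 3: others sum to 18; max(0, 31 - 18) = 13.
Total collected = 10 + 8 + 13 = 31.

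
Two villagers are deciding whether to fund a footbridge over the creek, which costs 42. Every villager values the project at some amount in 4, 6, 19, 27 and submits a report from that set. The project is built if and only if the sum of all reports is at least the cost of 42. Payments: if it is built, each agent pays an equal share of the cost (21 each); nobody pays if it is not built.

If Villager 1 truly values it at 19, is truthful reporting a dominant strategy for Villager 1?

Consider the case where Villager 2 reports 27.
Truthful report 19: project built, pays 21, utility 19 - 21 = -2.
Report 4 instead: project not built, utility 0.
Since 0 > -2, reporting 4 is strictly better here, so truthful reporting is not dominant.

No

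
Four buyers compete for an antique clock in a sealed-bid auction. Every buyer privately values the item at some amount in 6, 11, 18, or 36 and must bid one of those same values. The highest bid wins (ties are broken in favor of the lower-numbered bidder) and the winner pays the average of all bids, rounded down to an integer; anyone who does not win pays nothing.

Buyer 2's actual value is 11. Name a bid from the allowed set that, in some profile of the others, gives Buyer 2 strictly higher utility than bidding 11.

18

Suppose Buyer 1 bids 11, Buyer 3 bids 6 and Buyer 4 bids 6.
Bid 11: loses, pays 0, utility 0.
Bid 18: wins, pays 10, utility 11 - 10 = 1.
So bidding 18 beats truth here (1 > 0).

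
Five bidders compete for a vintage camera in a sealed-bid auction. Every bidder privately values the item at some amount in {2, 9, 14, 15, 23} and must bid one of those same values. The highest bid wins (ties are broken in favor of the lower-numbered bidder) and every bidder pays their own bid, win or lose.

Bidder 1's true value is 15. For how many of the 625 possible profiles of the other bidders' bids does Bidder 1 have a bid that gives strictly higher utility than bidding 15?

Others bid (2, 2, 2, 2): truth gives 0; bid 2 gives 13 > 0. Violating.
Others bid (2, 2, 2, 9): truth gives 0; bid 9 gives 6 > 0. Violating.
Others bid (2, 2, 2, 14): truth gives 0; bid 14 gives 1 > 0. Violating.
Others bid (2, 2, 2, 23): truth gives -15; bid 2 gives -2 > -15. Violating.
Others bid (2, 2, 2, 15): truth gives 0; no alternative beats it.
Others bid (2, 2, 9, 15): truth gives 0; no alternative beats it.
(Checking all 625 profiles: 450 have a profitable deviation, 175 do not.)

450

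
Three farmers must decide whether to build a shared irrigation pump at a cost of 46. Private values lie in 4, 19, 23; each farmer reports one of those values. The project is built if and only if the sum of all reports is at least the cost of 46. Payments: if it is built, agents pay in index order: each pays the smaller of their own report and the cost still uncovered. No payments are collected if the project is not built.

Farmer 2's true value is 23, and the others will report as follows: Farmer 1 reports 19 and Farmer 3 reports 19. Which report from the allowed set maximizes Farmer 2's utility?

Report 4: project not built, utility 0.
Report 19: project built, pays 19, utility 23 - 19 = 4.
Report 23: project built, pays 23, utility 23 - 23 = 0.
The best choice is 19 with utility 4.

19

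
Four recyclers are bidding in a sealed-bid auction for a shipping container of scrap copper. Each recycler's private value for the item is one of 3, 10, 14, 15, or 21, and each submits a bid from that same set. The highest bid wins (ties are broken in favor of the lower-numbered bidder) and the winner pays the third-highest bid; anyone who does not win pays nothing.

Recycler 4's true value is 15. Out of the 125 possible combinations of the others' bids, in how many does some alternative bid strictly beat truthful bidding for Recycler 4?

Others bid (3, 3, 15): truth gives 0; bid 21 gives 12 > 0. Violating.
Others bid (3, 10, 15): truth gives 0; bid 21 gives 5 > 0. Violating.
Others bid (3, 14, 15): truth gives 0; bid 21 gives 1 > 0. Violating.
Others bid (3, 15, 3): truth gives 0; bid 21 gives 12 > 0. Violating.
Others bid (3, 3, 3): truth gives 12; no alternative beats it.
Others bid (3, 3, 10): truth gives 12; no alternative beats it.
(Checking all 125 profiles: 27 have a profitable deviation, 98 do not.)

27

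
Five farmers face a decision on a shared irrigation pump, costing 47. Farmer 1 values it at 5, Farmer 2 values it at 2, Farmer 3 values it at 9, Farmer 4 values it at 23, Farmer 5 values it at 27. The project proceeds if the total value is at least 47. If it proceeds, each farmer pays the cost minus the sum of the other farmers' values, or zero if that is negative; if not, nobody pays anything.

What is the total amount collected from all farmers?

12

Total value 66 ≥ cost 47, so it is built.
Farmer 1: others sum to 61; max(0, 47 - 61) = 0.
Farmer 2: others sum to 64; max(0, 47 - 64) = 0.
Farmer 3: others sum to 57; max(0, 47 - 57) = 0.
Farmer 4: others sum to 43; max(0, 47 - 43) = 4.
Farmer 5: others sum to 39; max(0, 47 - 39) = 8.
Total collected = 0 + 0 + 0 + 4 + 8 = 12.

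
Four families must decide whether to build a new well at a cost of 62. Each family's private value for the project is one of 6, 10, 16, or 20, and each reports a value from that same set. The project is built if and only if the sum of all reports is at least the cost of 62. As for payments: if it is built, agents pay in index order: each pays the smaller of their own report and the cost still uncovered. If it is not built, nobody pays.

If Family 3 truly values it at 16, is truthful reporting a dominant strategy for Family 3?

Consider the case where Family 1 reports 16, Family 2 reports 16 and Family 4 reports 20.
Truthful report 16: project built, pays 16, utility 16 - 16 = 0.
Report 10 instead: project built, pays 10, utility 16 - 10 = 6.
Since 6 > 0, reporting 10 is strictly better here, so truthful reporting is not dominant.

No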